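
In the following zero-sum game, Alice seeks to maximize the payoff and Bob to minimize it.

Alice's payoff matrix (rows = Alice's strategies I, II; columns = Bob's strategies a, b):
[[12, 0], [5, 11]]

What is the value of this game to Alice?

Row minima are 0 and 5, so Alice's maximin is 5; column maxima are 12 and 11, so Bob's minimax is 11. These differ, so the equilibrium is in mixed strategies.
Let Alice play I with probability p. Bob is indifferent when 12p + 5(1−p) = 11(1−p), giving p = 1/3.
Let Bob play a with probability q. Alice is indifferent when 12q = 5q + 11(1−q), giving q = 11/18.
The value is 12·(11/18) + (0)·(7/18) = 22/3.

22/3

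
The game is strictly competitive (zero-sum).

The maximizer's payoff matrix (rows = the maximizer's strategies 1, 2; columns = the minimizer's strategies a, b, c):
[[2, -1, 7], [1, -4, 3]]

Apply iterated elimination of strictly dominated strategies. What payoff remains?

-1

Column a is strictly dominated by b for the minimizer (-1<2, -4<1); eliminate a.
Row 2 is strictly dominated by row 1 (-1>-4, 7>3); eliminate 2.
Column c is strictly dominated by b for the minimizer (-1<7); eliminate c.
Only (1, b) remains, with payoff -1.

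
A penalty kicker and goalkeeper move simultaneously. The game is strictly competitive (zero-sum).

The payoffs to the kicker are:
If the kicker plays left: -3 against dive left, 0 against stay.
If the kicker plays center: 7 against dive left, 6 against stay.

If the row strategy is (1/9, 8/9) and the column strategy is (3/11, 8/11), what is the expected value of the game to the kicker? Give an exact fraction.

Against (3/11, 8/11), each row's expected payoff is left: -9/11; center: 69/11.
Taking the (1/9, 8/9)-weighted average: (1/9)·(-9/11) + (8/9)·(69/11) = 181/33.

181/33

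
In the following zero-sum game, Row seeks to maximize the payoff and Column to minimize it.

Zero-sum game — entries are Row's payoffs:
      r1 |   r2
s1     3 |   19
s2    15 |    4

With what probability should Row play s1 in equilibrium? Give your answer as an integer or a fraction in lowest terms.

11/27

Row minima are 3 and 4, so Row's maximin is 4; column maxima are 15 and 19, so Column's minimax is 15. These differ, so the equilibrium is in mixed strategies.
Let Row play s1 with probability p. Column is indifferent when 3p + 15(1−p) = 19p + 4(1−p), giving p = 11/27.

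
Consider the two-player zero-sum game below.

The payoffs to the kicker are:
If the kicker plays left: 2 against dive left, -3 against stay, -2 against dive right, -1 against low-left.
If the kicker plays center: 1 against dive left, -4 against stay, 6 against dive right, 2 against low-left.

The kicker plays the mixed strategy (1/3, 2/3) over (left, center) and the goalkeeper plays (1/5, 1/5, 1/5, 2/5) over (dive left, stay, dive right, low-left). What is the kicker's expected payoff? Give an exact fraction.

Against (1/5, 1/5, 1/5, 2/5), each row's expected payoff is left: -1; center: 7/5.
Taking the (1/3, 2/3)-weighted average: (1/3)·(-1) + (2/3)·(7/5) = 3/5.

3/5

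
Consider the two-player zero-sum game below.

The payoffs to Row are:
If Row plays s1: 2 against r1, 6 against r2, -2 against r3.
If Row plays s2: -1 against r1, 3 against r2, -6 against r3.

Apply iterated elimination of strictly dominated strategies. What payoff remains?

Column r2 is strictly dominated by r1 for Column (2<6, -1<3); eliminate r2.
Column r1 is strictly dominated by r3 for Column (-2<2, -6<-1); eliminate r1.
Row s2 is strictly dominated by row s1 (-2>-6); eliminate s2.
Only (s1, r3) remains, with payoff -2.

-2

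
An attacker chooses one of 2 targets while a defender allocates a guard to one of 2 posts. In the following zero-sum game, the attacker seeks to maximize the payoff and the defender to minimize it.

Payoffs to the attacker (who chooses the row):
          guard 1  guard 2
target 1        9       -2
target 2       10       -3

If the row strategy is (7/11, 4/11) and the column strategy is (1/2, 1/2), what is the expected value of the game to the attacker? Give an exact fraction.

Against (1/2, 1/2), each row's expected payoff is target 1: 7/2; target 2: 7/2.
Taking the (7/11, 4/11)-weighted average: (7/11)·(7/2) + (4/11)·(7/2) = 7/2.

7/2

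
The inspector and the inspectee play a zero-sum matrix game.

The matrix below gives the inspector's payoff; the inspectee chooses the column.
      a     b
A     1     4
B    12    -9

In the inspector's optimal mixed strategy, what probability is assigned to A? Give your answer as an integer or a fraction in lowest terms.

7/8

Row minima are 1 and -9, so the inspector's maximin is 1; column maxima are 12 and 4, so the inspectee's minimax is 4. These differ, so the equilibrium is in mixed strategies.
Let the inspector play A with probability p. The inspectee is indifferent when p + 12(1−p) = 4p − 9(1−p), giving p = 7/8.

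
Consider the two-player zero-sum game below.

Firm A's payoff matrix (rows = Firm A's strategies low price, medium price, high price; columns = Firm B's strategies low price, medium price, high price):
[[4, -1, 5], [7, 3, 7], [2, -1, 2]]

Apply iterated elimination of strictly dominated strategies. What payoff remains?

Row high price is strictly dominated by row medium price (7>2, 3>-1, 7>2); eliminate high price.
Column low price is strictly dominated by medium price for Firm B (-1<4, 3<7); eliminate low price.
Column high price is strictly dominated by medium price for Firm B (-1<5, 3<7); eliminate high price.
Row low price is strictly dominated by row medium price (3>-1); eliminate low price.
Only (medium price, medium price) remains, with payoff 3.

3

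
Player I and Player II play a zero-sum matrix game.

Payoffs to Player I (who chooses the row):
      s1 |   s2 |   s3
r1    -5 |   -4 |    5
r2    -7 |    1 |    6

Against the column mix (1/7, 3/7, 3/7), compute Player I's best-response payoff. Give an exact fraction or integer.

2

r1: (-5)·(1/7) + (-4)·(3/7) + (5)·(3/7) = -2/7.
r2: (-7)·(1/7) + (1)·(3/7) + (6)·(3/7) = 2.
The best pure response is r2 with expected payoff 2.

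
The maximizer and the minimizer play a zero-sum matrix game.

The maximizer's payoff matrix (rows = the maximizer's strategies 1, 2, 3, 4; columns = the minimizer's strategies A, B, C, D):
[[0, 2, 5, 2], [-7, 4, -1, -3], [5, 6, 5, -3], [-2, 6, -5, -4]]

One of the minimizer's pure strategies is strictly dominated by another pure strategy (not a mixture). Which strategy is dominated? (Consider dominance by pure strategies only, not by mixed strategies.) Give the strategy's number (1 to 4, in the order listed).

The minimizer prefers columns that give the maximizer less. Compare B with A: 0 < 2, -7 < 4, 5 < 6, -2 < 6.
So A strictly dominates B for the minimizer; B is strictly dominated.

2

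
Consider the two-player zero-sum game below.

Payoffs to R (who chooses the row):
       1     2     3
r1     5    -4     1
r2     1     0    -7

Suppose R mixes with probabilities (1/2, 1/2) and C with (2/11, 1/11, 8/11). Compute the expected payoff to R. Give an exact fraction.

Against (2/11, 1/11, 8/11), each row's expected payoff is r1: 14/11; r2: -54/11.
Taking the (1/2, 1/2)-weighted average: (1/2)·(14/11) + (1/2)·(-54/11) = -20/11.

-20/11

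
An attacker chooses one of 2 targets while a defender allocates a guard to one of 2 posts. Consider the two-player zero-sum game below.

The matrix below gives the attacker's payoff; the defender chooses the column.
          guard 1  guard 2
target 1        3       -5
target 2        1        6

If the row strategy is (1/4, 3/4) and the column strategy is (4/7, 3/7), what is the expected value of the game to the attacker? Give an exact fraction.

9/4

Against (4/7, 3/7), each row's expected payoff is target 1: -3/7; target 2: 22/7.
Taking the (1/4, 3/4)-weighted average: (1/4)·(-3/7) + (3/4)·(22/7) = 9/4.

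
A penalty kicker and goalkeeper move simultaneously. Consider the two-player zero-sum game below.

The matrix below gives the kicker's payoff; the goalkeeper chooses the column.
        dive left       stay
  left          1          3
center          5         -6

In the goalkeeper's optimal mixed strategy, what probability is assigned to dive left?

Row minima are 1 and -6, so the kicker's maximin is 1; column maxima are 5 and 3, so the goalkeeper's minimax is 3. These differ, so the equilibrium is in mixed strategies.
Let the goalkeeper play dive left with probability q. The kicker is indifferent when q + 3(1−q) = 5q − 6(1−q), giving q = 9/13.

9/13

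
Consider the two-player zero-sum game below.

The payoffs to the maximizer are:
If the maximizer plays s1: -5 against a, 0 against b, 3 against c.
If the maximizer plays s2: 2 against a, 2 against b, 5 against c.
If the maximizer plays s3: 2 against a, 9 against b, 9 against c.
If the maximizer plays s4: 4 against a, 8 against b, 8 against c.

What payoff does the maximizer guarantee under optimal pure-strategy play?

4

Row minima: -5, 2, 2, 4 → the maximizer's maximin is 4.
Column maxima: 4, 9, 9 → the minimizer's minimax is 4.
They coincide at (s4, a), so the value is 4.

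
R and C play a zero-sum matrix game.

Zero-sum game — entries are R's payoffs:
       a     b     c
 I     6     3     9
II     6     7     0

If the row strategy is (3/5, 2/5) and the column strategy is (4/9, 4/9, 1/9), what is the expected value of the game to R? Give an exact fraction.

Against (4/9, 4/9, 1/9), each row's expected payoff is I: 5; II: 52/9.
Taking the (3/5, 2/5)-weighted average: (3/5)·(5) + (2/5)·(52/9) = 239/45.

239/45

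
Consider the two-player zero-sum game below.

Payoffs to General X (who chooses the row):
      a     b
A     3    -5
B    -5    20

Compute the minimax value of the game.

Row minima are -5 and -5, so General X's maximin is -5; column maxima are 3 and 20, so General Y's minimax is 3. These differ, so the equilibrium is in mixed strategies.
Let General X play A with probability p. General Y is indifferent when 3p − 5(1−p) = −5p + 20(1−p), giving p = 25/33.
Let General Y play a with probability q. General X is indifferent when 3q − 5(1−q) = −5q + 20(1−q), giving q = 25/33.
The value is 3·(25/33) + (-5)·(8/33) = 35/33.

35/33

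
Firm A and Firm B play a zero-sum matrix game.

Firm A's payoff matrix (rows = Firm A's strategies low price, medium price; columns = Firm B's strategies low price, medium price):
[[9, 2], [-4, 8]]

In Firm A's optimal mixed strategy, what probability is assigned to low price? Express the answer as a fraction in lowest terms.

12/19

Row minima are 2 and -4, so Firm A's maximin is 2; column maxima are 9 and 8, so Firm B's minimax is 8. These differ, so the equilibrium is in mixed strategies.
Let Firm A play low price with probability p. Firm B is indifferent when 9p − 4(1−p) = 2p + 8(1−p), giving p = 12/19.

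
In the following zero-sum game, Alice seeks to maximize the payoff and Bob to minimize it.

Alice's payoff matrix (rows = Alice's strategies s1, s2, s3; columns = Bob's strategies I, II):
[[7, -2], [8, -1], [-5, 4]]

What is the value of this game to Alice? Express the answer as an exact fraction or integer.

Row s1 is strictly dominated by row s2, so Alice never plays it.
The remaining 2×2 game on (s2, s3) × (I, II) has no saddle point. Let Alice play s2 with probability p; indifference gives 8p − 5(1−p) = −p + 4(1−p), so p = 1/2.
Similarly Bob's optimal q on I is 5/18, and the value is 8·(5/18) + (-1)·(13/18) = 3/2.

3/2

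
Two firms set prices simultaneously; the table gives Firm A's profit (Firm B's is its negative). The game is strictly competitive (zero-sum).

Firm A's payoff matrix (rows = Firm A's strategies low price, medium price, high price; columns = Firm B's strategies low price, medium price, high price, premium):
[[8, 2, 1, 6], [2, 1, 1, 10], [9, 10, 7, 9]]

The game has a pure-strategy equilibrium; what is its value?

7

Row minima: 1, 1, 7 → Firm A's maximin is 7.
Column maxima: 9, 10, 7, 10 → Firm B's minimax is 7.
They coincide at (high price, high price), so the value is 7.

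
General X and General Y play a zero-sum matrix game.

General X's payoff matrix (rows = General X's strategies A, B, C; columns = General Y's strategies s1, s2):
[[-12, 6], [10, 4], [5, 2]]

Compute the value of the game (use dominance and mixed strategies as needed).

9/2

Row C is strictly dominated by row B, so General X never plays it.
The remaining 2×2 game on (A, B) × (s1, s2) has no saddle point. Let General X play A with probability p; indifference gives −12p + 10(1−p) = 6p + 4(1−p), so p = 1/4.
Similarly General Y's optimal q on s1 is 1/12, and the value is -12·(1/12) + (6)·(11/12) = 9/2.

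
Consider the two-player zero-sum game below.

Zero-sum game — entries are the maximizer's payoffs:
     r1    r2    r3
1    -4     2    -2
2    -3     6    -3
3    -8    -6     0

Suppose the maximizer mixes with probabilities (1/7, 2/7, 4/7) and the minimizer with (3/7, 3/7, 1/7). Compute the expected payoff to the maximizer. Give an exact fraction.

Against (3/7, 3/7, 1/7), each row's expected payoff is 1: -8/7; 2: 6/7; 3: -6.
Taking the (1/7, 2/7, 4/7)-weighted average: (1/7)·(-8/7) + (2/7)·(6/7) + (4/7)·(-6) = -164/49.

-164/49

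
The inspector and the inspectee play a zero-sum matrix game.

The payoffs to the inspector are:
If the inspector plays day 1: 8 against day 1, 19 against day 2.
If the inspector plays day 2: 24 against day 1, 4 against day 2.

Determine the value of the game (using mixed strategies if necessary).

Row minima are 8 and 4, so the inspector's maximin is 8; column maxima are 24 and 19, so the inspectee's minimax is 19. These differ, so the equilibrium is in mixed strategies.
Let the inspector play day 1 with probability p. The inspectee is indifferent when 8p + 24(1−p) = 19p + 4(1−p), giving p = 20/31.
Let the inspectee play day 1 with probability q. The inspector is indifferent when 8q + 19(1−q) = 24q + 4(1−q), giving q = 15/31.
The value is 8·(15/31) + (19)·(16/31) = 424/31.

424/31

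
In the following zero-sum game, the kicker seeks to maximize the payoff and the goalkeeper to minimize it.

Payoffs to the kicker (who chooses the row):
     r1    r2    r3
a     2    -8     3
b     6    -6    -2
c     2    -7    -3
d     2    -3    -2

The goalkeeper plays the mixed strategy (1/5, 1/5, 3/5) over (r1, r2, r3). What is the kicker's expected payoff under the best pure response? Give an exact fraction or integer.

3/5

a: (2)·(1/5) + (-8)·(1/5) + (3)·(3/5) = 3/5.
b: (6)·(1/5) + (-6)·(1/5) + (-2)·(3/5) = -6/5.
c: (2)·(1/5) + (-7)·(1/5) + (-3)·(3/5) = -14/5.
d: (2)·(1/5) + (-3)·(1/5) + (-2)·(3/5) = -7/5.
The best pure response is a with expected payoff 3/5.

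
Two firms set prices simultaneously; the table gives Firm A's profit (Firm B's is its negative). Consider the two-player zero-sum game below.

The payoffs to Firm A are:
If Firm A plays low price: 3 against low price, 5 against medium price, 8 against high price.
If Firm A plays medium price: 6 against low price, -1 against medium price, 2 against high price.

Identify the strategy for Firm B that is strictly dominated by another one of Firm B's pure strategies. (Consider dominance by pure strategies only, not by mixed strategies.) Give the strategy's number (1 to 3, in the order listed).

3

Firm B prefers columns that give Firm A less. Compare high price with medium price: 5 < 8, -1 < 2.
So medium price strictly dominates high price for Firm B; high price is strictly dominated.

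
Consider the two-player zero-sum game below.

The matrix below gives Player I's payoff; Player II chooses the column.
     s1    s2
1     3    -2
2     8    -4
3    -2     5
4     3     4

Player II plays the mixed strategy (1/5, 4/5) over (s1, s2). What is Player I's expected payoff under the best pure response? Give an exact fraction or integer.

19/5

1: (3)·(1/5) + (-2)·(4/5) = -1.
2: (8)·(1/5) + (-4)·(4/5) = -8/5.
3: (-2)·(1/5) + (5)·(4/5) = 18/5.
4: (3)·(1/5) + (4)·(4/5) = 19/5.
The best pure response is 4 with expected payoff 19/5.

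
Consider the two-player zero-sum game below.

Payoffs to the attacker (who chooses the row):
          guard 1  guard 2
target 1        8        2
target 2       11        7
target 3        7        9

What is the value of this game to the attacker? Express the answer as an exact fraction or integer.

25/3

Row target 1 is strictly dominated by row target 2, so the attacker never plays it.
The remaining 2×2 game on (target 2, target 3) × (guard 1, guard 2) has no saddle point. Let the attacker play target 2 with probability p; indifference gives 11p + 7(1−p) = 7p + 9(1−p), so p = 1/3.
Similarly the defender's optimal q on guard 1 is 1/3, and the value is 11·(1/3) + (7)·(2/3) = 25/3.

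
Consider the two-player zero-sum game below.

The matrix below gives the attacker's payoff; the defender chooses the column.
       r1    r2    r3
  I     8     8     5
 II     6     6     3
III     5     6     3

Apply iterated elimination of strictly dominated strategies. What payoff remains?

Column r1 is strictly dominated by r3 for the defender (5<8, 3<6, 3<5); eliminate r1.
Column r2 is strictly dominated by r3 for the defender (5<8, 3<6, 3<6); eliminate r2.
Row III is strictly dominated by row I (5>3); eliminate III.
Row II is strictly dominated by row I (5>3); eliminate II.
Only (I, r3) remains, with payoff 5.

5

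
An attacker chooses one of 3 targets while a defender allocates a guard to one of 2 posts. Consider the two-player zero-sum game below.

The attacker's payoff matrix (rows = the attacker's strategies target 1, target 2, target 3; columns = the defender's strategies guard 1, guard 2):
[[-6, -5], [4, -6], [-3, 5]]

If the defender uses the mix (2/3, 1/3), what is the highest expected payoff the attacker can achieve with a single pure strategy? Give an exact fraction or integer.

2/3

target 1: (-6)·(2/3) + (-5)·(1/3) = -17/3.
target 2: (4)·(2/3) + (-6)·(1/3) = 2/3.
target 3: (-3)·(2/3) + (5)·(1/3) = -1/3.
The best pure response is target 2 with expected payoff 2/3.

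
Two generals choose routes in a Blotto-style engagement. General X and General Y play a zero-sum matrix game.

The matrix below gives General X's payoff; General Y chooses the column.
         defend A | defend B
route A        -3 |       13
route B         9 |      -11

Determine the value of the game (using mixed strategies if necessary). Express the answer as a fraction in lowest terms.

7/3

Row minima are -3 and -11, so General X's maximin is -3; column maxima are 9 and 13, so General Y's minimax is 9. These differ, so the equilibrium is in mixed strategies.
Let General X play route A with probability p. General Y is indifferent when −3p + 9(1−p) = 13p − 11(1−p), giving p = 5/9.
Let General Y play defend A with probability q. General X is indifferent when −3q + 13(1−q) = 9q − 11(1−q), giving q = 2/3.
The value is -3·(2/3) + (13)·(1/3) = 7/3.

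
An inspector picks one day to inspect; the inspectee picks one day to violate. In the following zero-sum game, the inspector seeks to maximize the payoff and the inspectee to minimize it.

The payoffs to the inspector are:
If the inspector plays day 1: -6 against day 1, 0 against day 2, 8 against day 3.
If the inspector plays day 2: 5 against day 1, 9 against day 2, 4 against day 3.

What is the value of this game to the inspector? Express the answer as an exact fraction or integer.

Column day 2 is strictly dominated by day 1 for the inspectee (it gives the inspector more in every row).
The remaining 2×2 game on (day 1, day 2) × (day 1, day 3) has no saddle point. Let the inspector play day 1 with probability p; indifference gives −6p + 5(1−p) = 8p + 4(1−p), so p = 1/15.
Similarly the inspectee's optimal q on day 1 is 4/15, and the value is -6·(4/15) + (8)·(11/15) = 64/15.

64/15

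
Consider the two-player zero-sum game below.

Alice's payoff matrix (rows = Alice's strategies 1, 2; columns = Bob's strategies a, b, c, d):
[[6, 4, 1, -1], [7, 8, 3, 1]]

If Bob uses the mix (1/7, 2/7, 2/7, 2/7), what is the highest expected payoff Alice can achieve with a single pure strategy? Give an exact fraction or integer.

1: (6)·(1/7) + (4)·(2/7) + (1)·(2/7) + (-1)·(2/7) = 2.
2: (7)·(1/7) + (8)·(2/7) + (3)·(2/7) + (1)·(2/7) = 31/7.
The best pure response is 2 with expected payoff 31/7.

31/7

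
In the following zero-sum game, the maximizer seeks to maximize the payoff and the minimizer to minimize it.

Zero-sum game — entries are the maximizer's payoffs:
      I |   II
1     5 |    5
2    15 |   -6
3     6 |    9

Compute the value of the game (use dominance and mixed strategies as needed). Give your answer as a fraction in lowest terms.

57/8

Row 1 is strictly dominated by row 3, so the maximizer never plays it.
The remaining 2×2 game on (2, 3) × (I, II) has no saddle point. Let the maximizer play 2 with probability p; indifference gives 15p + 6(1−p) = −6p + 9(1−p), so p = 1/8.
Similarly the minimizer's optimal q on I is 5/8, and the value is 15·(5/8) + (-6)·(3/8) = 57/8.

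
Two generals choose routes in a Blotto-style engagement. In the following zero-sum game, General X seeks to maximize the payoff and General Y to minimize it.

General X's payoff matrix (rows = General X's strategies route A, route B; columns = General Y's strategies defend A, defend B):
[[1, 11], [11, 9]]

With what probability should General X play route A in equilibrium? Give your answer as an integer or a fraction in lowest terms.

1/6

Row minima are 1 and 9, so General X's maximin is 9; column maxima are 11 and 11, so General Y's minimax is 11. These differ, so the equilibrium is in mixed strategies.
Let General X play route A with probability p. General Y is indifferent when p + 11(1−p) = 11p + 9(1−p), giving p = 1/6.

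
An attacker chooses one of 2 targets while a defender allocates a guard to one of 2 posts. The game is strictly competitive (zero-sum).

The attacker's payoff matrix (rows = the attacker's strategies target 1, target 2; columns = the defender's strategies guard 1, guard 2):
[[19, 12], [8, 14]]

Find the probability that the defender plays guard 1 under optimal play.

Row minima are 12 and 8, so the attacker's maximin is 12; column maxima are 19 and 14, so the defender's minimax is 14. These differ, so the equilibrium is in mixed strategies.
Let the defender play guard 1 with probability q. The attacker is indifferent when 19q + 12(1−q) = 8q + 14(1−q), giving q = 2/13.

2/13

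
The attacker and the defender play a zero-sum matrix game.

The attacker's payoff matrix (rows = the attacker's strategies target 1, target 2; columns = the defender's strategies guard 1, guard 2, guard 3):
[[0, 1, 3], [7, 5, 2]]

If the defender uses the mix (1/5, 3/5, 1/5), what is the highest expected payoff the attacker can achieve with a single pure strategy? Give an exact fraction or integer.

target 1: (0)·(1/5) + (1)·(3/5) + (3)·(1/5) = 6/5.
target 2: (7)·(1/5) + (5)·(3/5) + (2)·(1/5) = 24/5.
The best pure response is target 2 with expected payoff 24/5.

24/5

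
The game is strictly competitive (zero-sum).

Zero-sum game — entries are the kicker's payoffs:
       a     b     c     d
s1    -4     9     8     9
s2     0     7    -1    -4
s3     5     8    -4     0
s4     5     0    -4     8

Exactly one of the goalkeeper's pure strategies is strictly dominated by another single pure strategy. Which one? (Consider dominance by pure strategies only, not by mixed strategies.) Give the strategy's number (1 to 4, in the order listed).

2

The goalkeeper prefers columns that give the kicker less. Compare b with c: 8 < 9, -1 < 7, -4 < 8, -4 < 0.
So c strictly dominates b for the goalkeeper; b is strictly dominated.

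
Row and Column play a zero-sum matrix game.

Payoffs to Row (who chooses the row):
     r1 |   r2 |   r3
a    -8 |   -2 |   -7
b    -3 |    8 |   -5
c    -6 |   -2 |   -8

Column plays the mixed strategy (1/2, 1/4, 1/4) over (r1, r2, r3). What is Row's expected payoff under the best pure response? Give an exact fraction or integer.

-3/4

a: (-8)·(1/2) + (-2)·(1/4) + (-7)·(1/4) = -25/4.
b: (-3)·(1/2) + (8)·(1/4) + (-5)·(1/4) = -3/4.
c: (-6)·(1/2) + (-2)·(1/4) + (-8)·(1/4) = -11/2.
The best pure response is b with expected payoff -3/4.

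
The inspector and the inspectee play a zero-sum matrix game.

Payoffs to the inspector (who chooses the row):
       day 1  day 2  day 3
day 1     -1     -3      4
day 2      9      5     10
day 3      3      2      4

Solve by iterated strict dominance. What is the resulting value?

5

Column day 3 is strictly dominated by day 1 for the inspectee (-1<4, 9<10, 3<4); eliminate day 3.
Column day 1 is strictly dominated by day 2 for the inspectee (-3<-1, 5<9, 2<3); eliminate day 1.
Row day 3 is strictly dominated by row day 2 (5>2); eliminate day 3.
Row day 1 is strictly dominated by row day 2 (5>-3); eliminate day 1.
Only (day 2, day 2) remains, with payoff 5.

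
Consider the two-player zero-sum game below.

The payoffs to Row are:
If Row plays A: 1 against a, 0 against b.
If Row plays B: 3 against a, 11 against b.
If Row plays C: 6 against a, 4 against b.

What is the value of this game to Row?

27/5

Row A is strictly dominated by row C, so Row never plays it.
The remaining 2×2 game on (B, C) × (a, b) has no saddle point. Let Row play B with probability p; indifference gives 3p + 6(1−p) = 11p + 4(1−p), so p = 1/5.
Similarly Column's optimal q on a is 7/10, and the value is 3·(7/10) + (11)·(3/10) = 27/5.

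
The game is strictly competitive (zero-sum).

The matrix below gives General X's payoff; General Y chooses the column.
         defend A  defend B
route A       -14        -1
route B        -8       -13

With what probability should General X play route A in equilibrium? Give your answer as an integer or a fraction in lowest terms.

Row minima are -14 and -13, so General X's maximin is -13; column maxima are -8 and -1, so General Y's minimax is -8. These differ, so the equilibrium is in mixed strategies.
Let General X play route A with probability p. General Y is indifferent when −14p − 8(1−p) = −p − 13(1−p), giving p = 5/18.

5/18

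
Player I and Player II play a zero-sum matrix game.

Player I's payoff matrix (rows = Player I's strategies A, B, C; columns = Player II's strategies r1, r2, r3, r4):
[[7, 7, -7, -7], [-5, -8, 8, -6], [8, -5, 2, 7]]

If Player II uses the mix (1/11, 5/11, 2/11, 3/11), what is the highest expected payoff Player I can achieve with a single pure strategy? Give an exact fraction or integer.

8/11

A: (7)·(1/11) + (7)·(5/11) + (-7)·(2/11) + (-7)·(3/11) = 7/11.
B: (-5)·(1/11) + (-8)·(5/11) + (8)·(2/11) + (-6)·(3/11) = -47/11.
C: (8)·(1/11) + (-5)·(5/11) + (2)·(2/11) + (7)·(3/11) = 8/11.
The best pure response is C with expected payoff 8/11.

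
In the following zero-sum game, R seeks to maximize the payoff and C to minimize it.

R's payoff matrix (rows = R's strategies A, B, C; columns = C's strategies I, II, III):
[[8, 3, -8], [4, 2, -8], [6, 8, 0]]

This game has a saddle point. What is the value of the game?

0

Row minima: -8, -8, 0 → R's maximin is 0.
Column maxima: 8, 8, 0 → C's minimax is 0.
They coincide at (C, III), so the value is 0.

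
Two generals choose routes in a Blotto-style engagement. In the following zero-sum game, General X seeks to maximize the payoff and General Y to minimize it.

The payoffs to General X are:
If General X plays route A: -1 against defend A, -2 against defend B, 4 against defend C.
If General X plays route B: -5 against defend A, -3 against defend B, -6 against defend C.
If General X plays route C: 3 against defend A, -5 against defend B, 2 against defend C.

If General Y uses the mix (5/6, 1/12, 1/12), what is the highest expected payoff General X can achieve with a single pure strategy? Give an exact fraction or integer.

9/4

route A: (-1)·(5/6) + (-2)·(1/12) + (4)·(1/12) = -2/3.
route B: (-5)·(5/6) + (-3)·(1/12) + (-6)·(1/12) = -59/12.
route C: (3)·(5/6) + (-5)·(1/12) + (2)·(1/12) = 9/4.
The best pure response is route C with expected payoff 9/4.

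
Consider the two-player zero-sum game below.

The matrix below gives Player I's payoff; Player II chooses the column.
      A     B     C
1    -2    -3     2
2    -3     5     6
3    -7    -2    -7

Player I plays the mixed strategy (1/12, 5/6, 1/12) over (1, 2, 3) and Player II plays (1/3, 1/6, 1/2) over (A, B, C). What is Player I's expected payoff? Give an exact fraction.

Against (1/3, 1/6, 1/2), each row's expected payoff is 1: -1/6; 2: 17/6; 3: -37/6.
Taking the (1/12, 5/6, 1/12)-weighted average: (1/12)·(-1/6) + (5/6)·(17/6) + (1/12)·(-37/6) = 11/6.

11/6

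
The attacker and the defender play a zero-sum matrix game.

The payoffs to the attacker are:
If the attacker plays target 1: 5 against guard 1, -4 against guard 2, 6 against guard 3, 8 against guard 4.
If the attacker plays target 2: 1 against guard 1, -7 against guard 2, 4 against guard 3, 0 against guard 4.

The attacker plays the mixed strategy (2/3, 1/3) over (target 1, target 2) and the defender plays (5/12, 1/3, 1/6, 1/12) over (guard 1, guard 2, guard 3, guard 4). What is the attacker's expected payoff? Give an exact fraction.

43/36

Against (5/12, 1/3, 1/6, 1/12), each row's expected payoff is target 1: 29/12; target 2: -5/4.
Taking the (2/3, 1/3)-weighted average: (2/3)·(29/12) + (1/3)·(-5/4) = 43/36.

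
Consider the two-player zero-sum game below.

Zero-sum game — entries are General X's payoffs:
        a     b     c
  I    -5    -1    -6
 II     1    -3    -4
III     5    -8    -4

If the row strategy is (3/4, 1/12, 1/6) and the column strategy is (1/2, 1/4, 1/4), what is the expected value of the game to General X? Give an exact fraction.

Against (1/2, 1/4, 1/4), each row's expected payoff is I: -17/4; II: -5/4; III: -1/2.
Taking the (3/4, 1/12, 1/6)-weighted average: (3/4)·(-17/4) + (1/12)·(-5/4) + (1/6)·(-1/2) = -27/8.

-27/8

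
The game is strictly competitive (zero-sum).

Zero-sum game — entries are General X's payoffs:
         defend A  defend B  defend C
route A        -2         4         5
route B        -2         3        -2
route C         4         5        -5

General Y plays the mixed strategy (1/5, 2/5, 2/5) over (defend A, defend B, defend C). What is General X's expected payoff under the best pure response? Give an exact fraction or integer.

route A: (-2)·(1/5) + (4)·(2/5) + (5)·(2/5) = 16/5.
route B: (-2)·(1/5) + (3)·(2/5) + (-2)·(2/5) = 0.
route C: (4)·(1/5) + (5)·(2/5) + (-5)·(2/5) = 4/5.
The best pure response is route A with expected payoff 16/5.

16/5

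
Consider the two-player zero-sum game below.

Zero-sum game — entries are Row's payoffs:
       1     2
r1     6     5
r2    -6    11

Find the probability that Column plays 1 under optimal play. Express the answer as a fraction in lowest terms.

Row minima are 5 and -6, so Row's maximin is 5; column maxima are 6 and 11, so Column's minimax is 6. These differ, so the equilibrium is in mixed strategies.
Let Column play 1 with probability q. Row is indifferent when 6q + 5(1−q) = −6q + 11(1−q), giving q = 1/3.

1/3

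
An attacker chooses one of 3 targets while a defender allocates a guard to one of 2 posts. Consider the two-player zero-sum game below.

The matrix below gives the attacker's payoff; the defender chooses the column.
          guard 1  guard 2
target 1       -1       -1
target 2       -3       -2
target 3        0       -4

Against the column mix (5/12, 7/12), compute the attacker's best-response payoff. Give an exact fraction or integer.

-1

target 1: (-1)·(5/12) + (-1)·(7/12) = -1.
target 2: (-3)·(5/12) + (-2)·(7/12) = -29/12.
target 3: (0)·(5/12) + (-4)·(7/12) = -7/3.
The best pure response is target 1 with expected payoff -1.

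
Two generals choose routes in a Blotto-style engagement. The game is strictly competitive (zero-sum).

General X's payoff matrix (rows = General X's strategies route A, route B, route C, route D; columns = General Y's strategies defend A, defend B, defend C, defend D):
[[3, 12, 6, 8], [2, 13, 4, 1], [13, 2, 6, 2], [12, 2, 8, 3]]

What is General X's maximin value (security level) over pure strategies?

3

The worst-case payoff for each row is route A: 3, route B: 1, route C: 2, route D: 2.
The best of these is 3.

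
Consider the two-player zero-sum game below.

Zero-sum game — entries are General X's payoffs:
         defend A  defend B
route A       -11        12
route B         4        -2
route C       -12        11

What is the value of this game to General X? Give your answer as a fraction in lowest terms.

26/29

Row route C is strictly dominated by row route A, so General X never plays it.
The remaining 2×2 game on (route A, route B) × (defend A, defend B) has no saddle point. Let General X play route A with probability p; indifference gives −11p + 4(1−p) = 12p − 2(1−p), so p = 6/29.
Similarly General Y's optimal q on defend A is 14/29, and the value is -11·(14/29) + (12)·(15/29) = 26/29.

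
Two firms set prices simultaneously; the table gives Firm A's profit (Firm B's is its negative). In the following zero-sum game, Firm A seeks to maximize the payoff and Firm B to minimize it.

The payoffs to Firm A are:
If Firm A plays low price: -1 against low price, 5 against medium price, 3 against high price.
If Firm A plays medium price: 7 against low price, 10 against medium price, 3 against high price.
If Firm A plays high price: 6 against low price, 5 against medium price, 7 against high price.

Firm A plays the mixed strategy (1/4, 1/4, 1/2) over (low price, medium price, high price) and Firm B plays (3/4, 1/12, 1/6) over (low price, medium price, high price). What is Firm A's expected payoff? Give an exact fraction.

Against (3/4, 1/12, 1/6), each row's expected payoff is low price: 1/6; medium price: 79/12; high price: 73/12.
Taking the (1/4, 1/4, 1/2)-weighted average: (1/4)·(1/6) + (1/4)·(79/12) + (1/2)·(73/12) = 227/48.

227/48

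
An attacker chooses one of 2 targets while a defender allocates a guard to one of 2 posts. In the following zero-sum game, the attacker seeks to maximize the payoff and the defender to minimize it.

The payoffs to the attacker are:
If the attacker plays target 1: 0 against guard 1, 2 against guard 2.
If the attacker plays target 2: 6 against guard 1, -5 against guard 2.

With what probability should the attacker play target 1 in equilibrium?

11/13

Row minima are 0 and -5, so the attacker's maximin is 0; column maxima are 6 and 2, so the defender's minimax is 2. These differ, so the equilibrium is in mixed strategies.
Let the attacker play target 1 with probability p. The defender is indifferent when 6(1−p) = 2p − 5(1−p), giving p = 11/13.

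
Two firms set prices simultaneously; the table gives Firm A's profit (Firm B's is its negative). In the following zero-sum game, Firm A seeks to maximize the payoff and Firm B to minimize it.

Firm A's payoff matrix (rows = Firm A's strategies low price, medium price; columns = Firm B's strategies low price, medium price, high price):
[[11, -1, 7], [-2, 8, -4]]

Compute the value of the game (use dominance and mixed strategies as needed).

13/5

Column low price is strictly dominated by high price for Firm B (it gives Firm A more in every row).
The remaining 2×2 game on (low price, medium price) × (medium price, high price) has no saddle point. Let Firm A play low price with probability p; indifference gives −p + 8(1−p) = 7p − 4(1−p), so p = 3/5.
Similarly Firm B's optimal q on medium price is 11/20, and the value is -1·(11/20) + (7)·(9/20) = 13/5.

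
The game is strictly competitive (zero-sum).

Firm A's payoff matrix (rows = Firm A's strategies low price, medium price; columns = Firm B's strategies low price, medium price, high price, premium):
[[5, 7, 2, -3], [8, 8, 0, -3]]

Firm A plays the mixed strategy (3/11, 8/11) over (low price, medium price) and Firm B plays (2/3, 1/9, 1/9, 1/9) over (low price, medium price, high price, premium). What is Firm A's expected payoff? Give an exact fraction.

Against (2/3, 1/9, 1/9, 1/9), each row's expected payoff is low price: 4; medium price: 53/9.
Taking the (3/11, 8/11)-weighted average: (3/11)·(4) + (8/11)·(53/9) = 532/99.

532/99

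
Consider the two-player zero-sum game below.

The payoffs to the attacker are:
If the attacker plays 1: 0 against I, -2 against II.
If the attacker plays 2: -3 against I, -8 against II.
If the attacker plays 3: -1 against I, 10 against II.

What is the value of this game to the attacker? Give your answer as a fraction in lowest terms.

Row 2 is strictly dominated by row 1, so the attacker never plays it.
The remaining 2×2 game on (1, 3) × (I, II) has no saddle point. Let the attacker play 1 with probability p; indifference gives −(1−p) = −2p + 10(1−p), so p = 11/13.
Similarly the defender's optimal q on I is 12/13, and the value is 0·(12/13) + (-2)·(1/13) = -2/13.

-2/13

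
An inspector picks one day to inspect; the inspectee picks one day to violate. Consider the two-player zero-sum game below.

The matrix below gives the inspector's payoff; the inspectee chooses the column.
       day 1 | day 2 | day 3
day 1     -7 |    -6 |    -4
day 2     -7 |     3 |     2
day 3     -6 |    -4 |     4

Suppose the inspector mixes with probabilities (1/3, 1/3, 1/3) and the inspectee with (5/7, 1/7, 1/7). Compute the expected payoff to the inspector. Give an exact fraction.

-5

Against (5/7, 1/7, 1/7), each row's expected payoff is day 1: -45/7; day 2: -30/7; day 3: -30/7.
Taking the (1/3, 1/3, 1/3)-weighted average: (1/3)·(-45/7) + (1/3)·(-30/7) + (1/3)·(-30/7) = -5.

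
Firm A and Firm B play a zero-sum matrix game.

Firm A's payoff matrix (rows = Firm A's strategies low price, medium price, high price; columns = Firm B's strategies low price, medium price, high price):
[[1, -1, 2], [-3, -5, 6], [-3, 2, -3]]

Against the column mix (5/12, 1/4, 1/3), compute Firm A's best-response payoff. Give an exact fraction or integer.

low price: (1)·(5/12) + (-1)·(1/4) + (2)·(1/3) = 5/6.
medium price: (-3)·(5/12) + (-5)·(1/4) + (6)·(1/3) = -1/2.
high price: (-3)·(5/12) + (2)·(1/4) + (-3)·(1/3) = -7/4.
The best pure response is low price with expected payoff 5/6.

5/6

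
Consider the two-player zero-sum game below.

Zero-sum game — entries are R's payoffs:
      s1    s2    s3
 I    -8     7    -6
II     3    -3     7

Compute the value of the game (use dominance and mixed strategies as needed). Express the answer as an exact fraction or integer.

Column s3 is strictly dominated by s1 for C (it gives R more in every row).
The remaining 2×2 game on (I, II) × (s1, s2) has no saddle point. Let R play I with probability p; indifference gives −8p + 3(1−p) = 7p − 3(1−p), so p = 2/7.
Similarly C's optimal q on s1 is 10/21, and the value is -8·(10/21) + (7)·(11/21) = -1/7.

-1/7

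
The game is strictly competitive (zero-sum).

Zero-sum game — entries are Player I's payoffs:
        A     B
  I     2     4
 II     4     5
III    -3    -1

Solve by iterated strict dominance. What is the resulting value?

4

Column B is strictly dominated by A for Player II (2<4, 4<5, -3<-1); eliminate B.
Row I is strictly dominated by row II (4>2); eliminate I.
Row III is strictly dominated by row II (4>-3); eliminate III.
Only (II, A) remains, with payoff 4.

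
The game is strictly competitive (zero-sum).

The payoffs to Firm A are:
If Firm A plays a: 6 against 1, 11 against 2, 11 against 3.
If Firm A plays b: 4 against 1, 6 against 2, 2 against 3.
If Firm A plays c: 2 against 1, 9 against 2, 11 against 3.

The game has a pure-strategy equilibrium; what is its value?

Row minima: 6, 2, 2 → Firm A's maximin is 6.
Column maxima: 6, 11, 11 → Firm B's minimax is 6.
They coincide at (a, 1), so the value is 6.

6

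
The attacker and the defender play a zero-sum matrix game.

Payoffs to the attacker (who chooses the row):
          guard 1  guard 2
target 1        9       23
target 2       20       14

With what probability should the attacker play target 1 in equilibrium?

Row minima are 9 and 14, so the attacker's maximin is 14; column maxima are 20 and 23, so the defender's minimax is 20. These differ, so the equilibrium is in mixed strategies.
Let the attacker play target 1 with probability p. The defender is indifferent when 9p + 20(1−p) = 23p + 14(1−p), giving p = 3/10.

3/10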